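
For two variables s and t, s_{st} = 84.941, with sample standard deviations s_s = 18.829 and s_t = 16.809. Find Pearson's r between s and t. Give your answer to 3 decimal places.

0.268

r = Cov(s,t) / (s_s · s_t) = 84.941 / (18.829 × 16.809)
  = 84.941 / 316.4967 ≈ 0.268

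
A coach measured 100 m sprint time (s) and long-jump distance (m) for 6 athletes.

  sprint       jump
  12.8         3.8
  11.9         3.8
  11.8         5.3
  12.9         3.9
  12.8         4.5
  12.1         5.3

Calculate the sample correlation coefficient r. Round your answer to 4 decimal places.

-0.5275

n = 6, Σx = 74.3, Σy = 26.6, Σx² = 921.35, Σy² = 120.52, Σxy = 328.44
nΣxy − ΣxΣy = 1970.64 − 1976.38 = -5.74
nΣx² − (Σx)² = 5528.1 − 5520.49 = 7.61; nΣy² − (Σy)² = 723.12 − 707.56 = 15.56
r = -5.74 / √(7.61 × 15.56) = -5.74 / 10.8817 ≈ -0.5275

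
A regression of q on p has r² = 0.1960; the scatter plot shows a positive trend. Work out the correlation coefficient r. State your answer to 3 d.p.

|r| = √0.1960 = 0.443
The association is positive, so r = 0.443.

0.443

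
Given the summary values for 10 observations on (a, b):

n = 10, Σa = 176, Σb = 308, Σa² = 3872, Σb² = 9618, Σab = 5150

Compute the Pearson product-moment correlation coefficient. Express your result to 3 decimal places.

-0.848

r = (nΣab − ΣaΣb) / √[(nΣa² − (Σa)²)(nΣb² − (Σb)²)]
Numerator: 10×5150 − 176×308 = -2708
Denominator: √[(38720 − 30976)(96180 − 94864)] = √[7744 × 1316] = 3192.3509
r = -2708 / 3192.3509 ≈ -0.848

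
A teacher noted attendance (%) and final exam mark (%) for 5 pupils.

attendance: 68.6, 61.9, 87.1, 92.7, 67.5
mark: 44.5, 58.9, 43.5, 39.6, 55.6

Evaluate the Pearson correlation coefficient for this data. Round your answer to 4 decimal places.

-0.8479

n = 5, Σx = 377.8, Σy = 242.1, Σx² = 29273.52, Σy² = 12001.23, Σxy = 17911.38
nΣxy − ΣxΣy = 89556.9 − 91465.38 = -1908.48
nΣx² − (Σx)² = 146367.6 − 142732.84 = 3634.76; nΣy² − (Σy)² = 60006.15 − 58612.41 = 1393.74
r = -1908.48 / √(3634.76 × 1393.74) = -1908.48 / 2250.7577 ≈ -0.8479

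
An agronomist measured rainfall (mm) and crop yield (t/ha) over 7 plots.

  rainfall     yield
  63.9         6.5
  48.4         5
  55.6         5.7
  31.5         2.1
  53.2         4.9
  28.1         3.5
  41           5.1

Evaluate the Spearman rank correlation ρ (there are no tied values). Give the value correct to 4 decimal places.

Rank rainfall: 7, 4, 6, 2, 5, 1, 3
Rank yield: 7, 4, 6, 1, 3, 2, 5
d = rank(rainfall) − rank(yield): 0, 0, 0, 1, 2, -1, -2; Σd² = 10
ρ = 1 − 6Σd² / [n(n²−1)] = 1 − 6×10 / (7×48) = 1 − 60/336 ≈ 0.8214

0.8214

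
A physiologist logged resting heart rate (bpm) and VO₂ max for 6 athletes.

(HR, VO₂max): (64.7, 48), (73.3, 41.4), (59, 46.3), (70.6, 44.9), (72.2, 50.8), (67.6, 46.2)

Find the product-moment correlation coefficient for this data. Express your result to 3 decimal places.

n = 6, Σx = 407.4, Σy = 277.6, Σx² = 27806.94, Σy² = 12892.74, Σxy = 18832.74
nΣxy − ΣxΣy = 112996.44 − 113094.24 = -97.8
nΣx² − (Σx)² = 166841.64 − 165974.76 = 866.88; nΣy² − (Σy)² = 77356.44 − 77061.76 = 294.68
r = -97.8 / √(866.88 × 294.68) = -97.8 / 505.4228 ≈ -0.194

-0.194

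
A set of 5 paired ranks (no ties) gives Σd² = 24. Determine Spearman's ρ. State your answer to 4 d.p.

-0.2000

ρ = 1 − 6Σd² / [n(n²−1)] = 1 − 6×24 / (5×24)
  = 1 − 144/120 = 1 − 1.20000 ≈ -0.2000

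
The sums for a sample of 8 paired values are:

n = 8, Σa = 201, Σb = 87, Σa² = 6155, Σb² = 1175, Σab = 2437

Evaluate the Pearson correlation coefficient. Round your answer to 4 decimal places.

0.4994

r = (nΣab − ΣaΣb) / √[(nΣa² − (Σa)²)(nΣb² − (Σb)²)]
Numerator: 8×2437 − 201×87 = 2009
Denominator: √[(49240 − 40401)(9400 − 7569)] = √[8839 × 1831] = 4022.9602
r = 2009 / 4022.9602 ≈ 0.4994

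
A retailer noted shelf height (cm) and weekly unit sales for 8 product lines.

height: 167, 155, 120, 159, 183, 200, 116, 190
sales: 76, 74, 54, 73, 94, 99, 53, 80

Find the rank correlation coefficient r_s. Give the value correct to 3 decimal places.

0.952

Rank height: 5, 3, 2, 4, 6, 8, 1, 7
Rank sales: 5, 4, 2, 3, 7, 8, 1, 6
d = rank(height) − rank(sales): 0, -1, 0, 1, -1, 0, 0, 1; Σd² = 4
ρ = 1 − 6Σd² / [n(n²−1)] = 1 − 6×4 / (8×63) = 1 − 24/504 ≈ 0.952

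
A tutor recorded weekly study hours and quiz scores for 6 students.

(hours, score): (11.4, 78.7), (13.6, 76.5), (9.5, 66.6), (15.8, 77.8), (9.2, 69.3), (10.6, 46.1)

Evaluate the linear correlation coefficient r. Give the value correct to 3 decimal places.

0.489

n = 6, Σx = 70.1, Σy = 415, Σx² = 851.81, Σy² = 29462.04, Σxy = 4925.74
nΣxy − ΣxΣy = 29554.44 − 29091.5 = 462.94
nΣx² − (Σx)² = 5110.86 − 4914.01 = 196.85; nΣy² − (Σy)² = 176772.24 − 172225 = 4547.24
r = 462.94 / √(196.85 × 4547.24) = 462.94 / 946.1100 ≈ 0.489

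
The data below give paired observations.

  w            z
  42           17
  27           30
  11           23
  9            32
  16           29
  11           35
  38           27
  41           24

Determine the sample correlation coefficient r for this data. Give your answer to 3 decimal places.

n = 8, Σw = 195, Σz = 217, Σw² = 6197, Σz² = 6113, Σwz = 4924
nΣwz − ΣwΣz = 39392 − 42315 = -2923
nΣw² − (Σw)² = 49576 − 38025 = 11551; nΣz² − (Σz)² = 48904 − 47089 = 1815
r = -2923 / √(11551 × 1815) = -2923 / 4578.7624 ≈ -0.638

-0.638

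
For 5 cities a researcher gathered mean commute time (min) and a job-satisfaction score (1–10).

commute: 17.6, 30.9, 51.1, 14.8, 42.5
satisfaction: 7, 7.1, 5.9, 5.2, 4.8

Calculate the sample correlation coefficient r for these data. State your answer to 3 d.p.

n = 5, Σx = 156.9, Σy = 30, Σx² = 5901.07, Σy² = 184.3, Σxy = 925.04
nΣxy − ΣxΣy = 4625.2 − 4707 = -81.8
nΣx² − (Σx)² = 29505.35 − 24617.61 = 4887.74; nΣy² − (Σy)² = 921.5 − 900 = 21.5
r = -81.8 / √(4887.74 × 21.5) = -81.8 / 324.1703 ≈ -0.252

-0.252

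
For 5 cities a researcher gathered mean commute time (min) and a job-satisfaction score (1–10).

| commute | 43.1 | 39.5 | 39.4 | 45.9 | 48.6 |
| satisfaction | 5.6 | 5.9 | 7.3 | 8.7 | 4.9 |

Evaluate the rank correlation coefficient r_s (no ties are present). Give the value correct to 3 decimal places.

Rank commute: 3, 2, 1, 4, 5
Rank satisfaction: 2, 3, 4, 5, 1
d = rank(commute) − rank(satisfaction): 1, -1, -3, -1, 4; Σd² = 28
ρ = 1 − 6Σd² / [n(n²−1)] = 1 − 6×28 / (5×24) = 1 − 168/120 ≈ -0.400

-0.400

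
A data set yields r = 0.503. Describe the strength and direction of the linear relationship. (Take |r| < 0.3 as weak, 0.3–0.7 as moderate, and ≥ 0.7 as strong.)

moderate positive

r = 0.503 > 0 so the relationship is positive.
|r| = 0.503, which falls in the moderate range.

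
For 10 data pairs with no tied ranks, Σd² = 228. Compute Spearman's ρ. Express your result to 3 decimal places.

-0.382

ρ = 1 − 6Σd² / [n(n²−1)] = 1 − 6×228 / (10×99)
  = 1 − 1368/990 = 1 − 1.3818 ≈ -0.382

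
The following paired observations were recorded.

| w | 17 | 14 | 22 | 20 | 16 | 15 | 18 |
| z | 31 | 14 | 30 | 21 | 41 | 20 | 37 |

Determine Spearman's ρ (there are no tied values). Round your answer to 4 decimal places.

Rank w: 4, 1, 7, 6, 3, 2, 5
Rank z: 5, 1, 4, 3, 7, 2, 6
d = rank(w) − rank(z): -1, 0, 3, 3, -4, 0, -1; Σd² = 36
ρ = 1 − 6Σd² / [n(n²−1)] = 1 − 6×36 / (7×48) = 1 − 216/336 ≈ 0.3571

0.3571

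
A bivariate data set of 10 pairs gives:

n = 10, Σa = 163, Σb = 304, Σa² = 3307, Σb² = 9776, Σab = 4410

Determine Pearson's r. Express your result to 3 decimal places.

r = (nΣab − ΣaΣb) / √[(nΣa² − (Σa)²)(nΣb² − (Σb)²)]
Numerator: 10×4410 − 163×304 = -5452
Denominator: √[(33070 − 26569)(97760 − 92416)] = √[6501 × 5344] = 5894.1788
r = -5452 / 5894.1788 ≈ -0.925

-0.925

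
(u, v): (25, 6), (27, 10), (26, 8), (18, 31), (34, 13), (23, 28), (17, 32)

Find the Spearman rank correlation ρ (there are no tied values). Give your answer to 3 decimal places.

Rank u: 4, 6, 5, 2, 7, 3, 1
Rank v: 1, 3, 2, 6, 4, 5, 7
d = rank(u) − rank(v): 3, 3, 3, -4, 3, -2, -6; Σd² = 92
ρ = 1 − 6Σd² / [n(n²−1)] = 1 − 6×92 / (7×48) = 1 − 552/336 ≈ -0.643

-0.643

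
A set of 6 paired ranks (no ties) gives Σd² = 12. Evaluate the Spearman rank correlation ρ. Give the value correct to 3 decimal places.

0.657

ρ = 1 − 6Σd² / [n(n²−1)] = 1 − 6×12 / (6×35)
  = 1 − 72/210 = 1 − 0.3429 ≈ 0.657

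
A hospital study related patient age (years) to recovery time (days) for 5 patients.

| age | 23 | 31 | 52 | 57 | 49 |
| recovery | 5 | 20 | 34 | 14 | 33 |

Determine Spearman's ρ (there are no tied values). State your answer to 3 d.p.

0.400

Rank age: 1, 2, 4, 5, 3
Rank recovery: 1, 3, 5, 2, 4
d = rank(age) − rank(recovery): 0, -1, -1, 3, -1; Σd² = 12
ρ = 1 − 6Σd² / [n(n²−1)] = 1 − 6×12 / (5×24) = 1 − 72/120 ≈ 0.400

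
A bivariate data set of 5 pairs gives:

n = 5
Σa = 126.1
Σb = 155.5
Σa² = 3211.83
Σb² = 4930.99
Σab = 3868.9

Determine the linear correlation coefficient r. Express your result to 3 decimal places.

-0.964

r = (nΣab − ΣaΣb) / √[(nΣa² − (Σa)²)(nΣb² − (Σb)²)]
Numerator: 5×3868.9 − 126.1×155.5 = -264.05
Denominator: √[(16059.15 − 15901.21)(24654.95 − 24180.25)] = √[157.94 × 474.7] = 273.8140
r = -264.05 / 273.8140 ≈ -0.964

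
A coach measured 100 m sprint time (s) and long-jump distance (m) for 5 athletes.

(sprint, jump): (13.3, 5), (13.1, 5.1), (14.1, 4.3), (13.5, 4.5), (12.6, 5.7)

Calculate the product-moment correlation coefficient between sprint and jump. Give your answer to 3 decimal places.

n = 5, Σx = 66.6, Σy = 24.6, Σx² = 888.32, Σy² = 122.24, Σxy = 326.51
nΣxy − ΣxΣy = 1632.55 − 1638.36 = -5.81
nΣx² − (Σx)² = 4441.6 − 4435.56 = 6.04; nΣy² − (Σy)² = 611.2 − 605.16 = 6.04
r = -5.81 / √(6.04 × 6.04) = -5.81 / 6.0400 ≈ -0.962

-0.962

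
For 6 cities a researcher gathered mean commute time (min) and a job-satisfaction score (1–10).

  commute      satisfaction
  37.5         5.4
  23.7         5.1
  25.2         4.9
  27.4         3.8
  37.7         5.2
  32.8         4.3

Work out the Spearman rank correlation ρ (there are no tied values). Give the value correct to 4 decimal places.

Rank commute: 5, 1, 2, 3, 6, 4
Rank satisfaction: 6, 4, 3, 1, 5, 2
d = rank(commute) − rank(satisfaction): -1, -3, -1, 2, 1, 2; Σd² = 20
ρ = 1 − 6Σd² / [n(n²−1)] = 1 − 6×20 / (6×35) = 1 − 120/210 ≈ 0.4286

0.4286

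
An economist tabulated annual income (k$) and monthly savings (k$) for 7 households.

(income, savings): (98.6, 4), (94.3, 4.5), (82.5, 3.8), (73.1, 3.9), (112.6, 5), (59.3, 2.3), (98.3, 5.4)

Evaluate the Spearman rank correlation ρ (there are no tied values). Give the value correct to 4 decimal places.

Rank income: 6, 4, 3, 2, 7, 1, 5
Rank savings: 4, 5, 2, 3, 6, 1, 7
d = rank(income) − rank(savings): 2, -1, 1, -1, 1, 0, -2; Σd² = 12
ρ = 1 − 6Σd² / [n(n²−1)] = 1 − 6×12 / (7×48) = 1 − 72/336 ≈ 0.7857

0.7857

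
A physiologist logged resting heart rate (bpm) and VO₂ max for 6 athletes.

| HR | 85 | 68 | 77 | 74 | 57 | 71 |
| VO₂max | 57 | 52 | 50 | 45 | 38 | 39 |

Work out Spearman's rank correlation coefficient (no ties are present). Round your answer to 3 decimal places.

0.657

Rank HR: 6, 2, 5, 4, 1, 3
Rank VO₂max: 6, 5, 4, 3, 1, 2
d = rank(HR) − rank(VO₂max): 0, -3, 1, 1, 0, 1; Σd² = 12
ρ = 1 − 6Σd² / [n(n²−1)] = 1 − 6×12 / (6×35) = 1 − 72/210 ≈ 0.657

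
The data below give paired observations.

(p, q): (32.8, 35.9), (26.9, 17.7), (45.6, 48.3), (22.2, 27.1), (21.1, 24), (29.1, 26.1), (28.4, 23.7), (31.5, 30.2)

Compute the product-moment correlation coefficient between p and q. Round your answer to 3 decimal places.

0.857

n = 8, Σp = 237.6, Σq = 233, Σp² = 7462.48, Σq² = 7400.34, Σpq = 7348.04
nΣpq − ΣpΣq = 58784.32 − 55360.8 = 3423.52
nΣp² − (Σp)² = 59699.84 − 56453.76 = 3246.08; nΣq² − (Σq)² = 59202.72 − 54289 = 4913.72
r = 3423.52 / √(3246.08 × 4913.72) = 3423.52 / 3993.7862 ≈ 0.857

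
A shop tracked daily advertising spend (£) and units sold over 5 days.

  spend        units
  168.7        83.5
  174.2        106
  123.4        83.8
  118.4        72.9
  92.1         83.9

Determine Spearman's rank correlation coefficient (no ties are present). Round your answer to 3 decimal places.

Rank spend: 4, 5, 3, 2, 1
Rank units: 2, 5, 3, 1, 4
d = rank(spend) − rank(units): 2, 0, 0, 1, -3; Σd² = 14
ρ = 1 − 6Σd² / [n(n²−1)] = 1 − 6×14 / (5×24) = 1 − 84/120 ≈ 0.300

0.300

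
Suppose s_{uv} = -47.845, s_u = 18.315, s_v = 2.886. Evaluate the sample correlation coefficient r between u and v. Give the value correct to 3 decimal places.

-0.905

r = Cov(u,v) / (s_u · s_v) = -47.845 / (18.315 × 2.886)
  = -47.845 / 52.8571 ≈ -0.905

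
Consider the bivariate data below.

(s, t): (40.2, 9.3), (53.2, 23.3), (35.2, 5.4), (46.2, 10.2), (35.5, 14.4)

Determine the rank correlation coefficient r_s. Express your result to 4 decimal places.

Rank s: 3, 5, 1, 4, 2
Rank t: 2, 5, 1, 3, 4
d = rank(s) − rank(t): 1, 0, 0, 1, -2; Σd² = 6
ρ = 1 − 6Σd² / [n(n²−1)] = 1 − 6×6 / (5×24) = 1 − 36/120 ≈ 0.7000

0.7000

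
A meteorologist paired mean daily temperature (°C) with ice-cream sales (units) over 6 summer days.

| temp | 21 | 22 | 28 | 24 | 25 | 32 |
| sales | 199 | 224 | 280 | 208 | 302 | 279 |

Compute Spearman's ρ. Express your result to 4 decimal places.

Rank temp: 1, 2, 5, 3, 4, 6
Rank sales: 1, 3, 5, 2, 6, 4
d = rank(temp) − rank(sales): 0, -1, 0, 1, -2, 2; Σd² = 10
ρ = 1 − 6Σd² / [n(n²−1)] = 1 − 6×10 / (6×35) = 1 − 60/210 ≈ 0.7143

0.7143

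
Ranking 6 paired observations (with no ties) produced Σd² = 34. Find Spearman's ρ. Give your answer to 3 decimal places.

0.029

ρ = 1 − 6Σd² / [n(n²−1)] = 1 − 6×34 / (6×35)
  = 1 − 204/210 = 1 − 0.9714 ≈ 0.029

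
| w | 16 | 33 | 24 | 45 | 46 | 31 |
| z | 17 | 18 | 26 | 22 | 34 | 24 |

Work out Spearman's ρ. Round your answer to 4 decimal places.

Rank w: 1, 4, 2, 5, 6, 3
Rank z: 1, 2, 5, 3, 6, 4
d = rank(w) − rank(z): 0, 2, -3, 2, 0, -1; Σd² = 18
ρ = 1 − 6Σd² / [n(n²−1)] = 1 − 6×18 / (6×35) = 1 − 108/210 ≈ 0.4857

0.4857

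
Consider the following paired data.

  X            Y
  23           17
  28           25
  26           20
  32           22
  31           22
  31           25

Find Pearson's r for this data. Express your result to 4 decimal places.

0.7174

n = 6, ΣX = 171, ΣY = 131, ΣX² = 4935, ΣY² = 2907, ΣXY = 3772
nΣXY − ΣXΣY = 22632 − 22401 = 231
nΣX² − (ΣX)² = 29610 − 29241 = 369; nΣY² − (ΣY)² = 17442 − 17161 = 281
r = 231 / √(369 × 281) = 231 / 322.0078 ≈ 0.7174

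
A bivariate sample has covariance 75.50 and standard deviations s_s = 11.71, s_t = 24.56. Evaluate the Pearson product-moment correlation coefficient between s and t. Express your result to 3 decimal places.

r = Cov(s,t) / (s_s · s_t) = 75.50 / (11.71 × 24.56)
  = 75.50 / 287.5976 ≈ 0.263

0.263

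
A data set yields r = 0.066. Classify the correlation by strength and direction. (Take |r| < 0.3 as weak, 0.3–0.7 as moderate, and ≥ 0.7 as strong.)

r = 0.066 > 0 so the relationship is positive.
|r| = 0.066, which falls in the weak range.

weak positive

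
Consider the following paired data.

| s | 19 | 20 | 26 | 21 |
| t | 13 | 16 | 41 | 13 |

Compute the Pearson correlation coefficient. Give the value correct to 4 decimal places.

n = 4, Σs = 86, Σt = 83, Σs² = 1878, Σt² = 2275, Σst = 1906
nΣst − ΣsΣt = 7624 − 7138 = 486
nΣs² − (Σs)² = 7512 − 7396 = 116; nΣt² − (Σt)² = 9100 − 6889 = 2211
r = 486 / √(116 × 2211) = 486 / 506.4346 ≈ 0.9597

0.9597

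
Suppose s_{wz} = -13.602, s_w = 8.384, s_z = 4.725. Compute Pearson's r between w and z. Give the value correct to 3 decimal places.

-0.343

r = Cov(w,z) / (s_w · s_z) = -13.602 / (8.384 × 4.725)
  = -13.602 / 39.6144 ≈ -0.343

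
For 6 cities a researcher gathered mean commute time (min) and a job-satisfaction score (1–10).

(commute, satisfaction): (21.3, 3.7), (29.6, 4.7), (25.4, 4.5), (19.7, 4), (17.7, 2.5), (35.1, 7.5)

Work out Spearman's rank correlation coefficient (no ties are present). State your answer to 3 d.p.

0.943

Rank commute: 3, 5, 4, 2, 1, 6
Rank satisfaction: 2, 5, 4, 3, 1, 6
d = rank(commute) − rank(satisfaction): 1, 0, 0, -1, 0, 0; Σd² = 2
ρ = 1 − 6Σd² / [n(n²−1)] = 1 − 6×2 / (6×35) = 1 − 12/210 ≈ 0.943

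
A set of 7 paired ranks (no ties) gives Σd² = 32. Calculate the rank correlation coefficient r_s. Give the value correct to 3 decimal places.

ρ = 1 − 6Σd² / [n(n²−1)] = 1 − 6×32 / (7×48)
  = 1 − 192/336 = 1 − 0.5714 ≈ 0.429

0.429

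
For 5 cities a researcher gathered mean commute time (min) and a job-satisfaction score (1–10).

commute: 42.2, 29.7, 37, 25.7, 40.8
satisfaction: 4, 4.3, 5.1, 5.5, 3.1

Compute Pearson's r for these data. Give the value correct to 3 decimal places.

-0.695

n = 5, Σx = 175.4, Σy = 22, Σx² = 6357.06, Σy² = 100.36, Σxy = 753.04
nΣxy − ΣxΣy = 3765.2 − 3858.8 = -93.6
nΣx² − (Σx)² = 31785.3 − 30765.16 = 1020.14; nΣy² − (Σy)² = 501.8 − 484 = 17.8
r = -93.6 / √(1020.14 × 17.8) = -93.6 / 134.7534 ≈ -0.695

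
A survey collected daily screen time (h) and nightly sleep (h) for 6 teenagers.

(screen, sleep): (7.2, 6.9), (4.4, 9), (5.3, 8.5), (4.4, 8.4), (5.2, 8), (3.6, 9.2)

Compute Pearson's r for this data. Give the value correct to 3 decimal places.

-0.947

n = 6, Σx = 30.1, Σy = 50, Σx² = 158.65, Σy² = 420.06, Σxy = 246.01
nΣxy − ΣxΣy = 1476.06 − 1505 = -28.94
nΣx² − (Σx)² = 951.9 − 906.01 = 45.89; nΣy² − (Σy)² = 2520.36 − 2500 = 20.36
r = -28.94 / √(45.89 × 20.36) = -28.94 / 30.5667 ≈ -0.947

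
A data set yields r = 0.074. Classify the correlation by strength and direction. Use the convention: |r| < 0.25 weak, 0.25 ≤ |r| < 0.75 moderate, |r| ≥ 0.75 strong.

r = 0.074 > 0 so the relationship is positive.
|r| = 0.074, which falls in the weak range.

weak positive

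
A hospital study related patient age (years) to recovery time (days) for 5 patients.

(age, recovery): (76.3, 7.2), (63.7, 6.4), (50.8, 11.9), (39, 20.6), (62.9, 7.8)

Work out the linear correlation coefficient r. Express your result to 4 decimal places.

n = 5, Σx = 292.7, Σy = 53.9, Σx² = 17937.43, Σy² = 719.61, Σxy = 2855.58
nΣxy − ΣxΣy = 14277.9 − 15776.53 = -1498.63
nΣx² − (Σx)² = 89687.15 − 85673.29 = 4013.86; nΣy² − (Σy)² = 3598.05 − 2905.21 = 692.84
r = -1498.63 / √(4013.86 × 692.84) = -1498.63 / 1667.6219 ≈ -0.8987

-0.8987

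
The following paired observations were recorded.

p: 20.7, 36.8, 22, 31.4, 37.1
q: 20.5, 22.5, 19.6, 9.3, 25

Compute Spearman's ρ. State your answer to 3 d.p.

0.600

Rank p: 1, 4, 2, 3, 5
Rank q: 3, 4, 2, 1, 5
d = rank(p) − rank(q): -2, 0, 0, 2, 0; Σd² = 8
ρ = 1 − 6Σd² / [n(n²−1)] = 1 − 6×8 / (5×24) = 1 − 48/120 ≈ 0.600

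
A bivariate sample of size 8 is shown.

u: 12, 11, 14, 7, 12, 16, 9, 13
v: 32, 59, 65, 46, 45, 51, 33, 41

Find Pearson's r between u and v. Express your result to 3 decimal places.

0.350

n = 8, Σu = 94, Σv = 372, Σu² = 1160, Σv² = 18242, Σuv = 4451
nΣuv − ΣuΣv = 35608 − 34968 = 640
nΣu² − (Σu)² = 9280 − 8836 = 444; nΣv² − (Σv)² = 145936 − 138384 = 7552
r = 640 / √(444 × 7552) = 640 / 1831.1439 ≈ 0.350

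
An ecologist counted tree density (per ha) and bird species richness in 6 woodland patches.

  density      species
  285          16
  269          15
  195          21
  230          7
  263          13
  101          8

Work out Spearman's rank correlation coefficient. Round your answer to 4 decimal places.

Rank density: 6, 5, 2, 3, 4, 1
Rank species: 5, 4, 6, 1, 3, 2
d = rank(density) − rank(species): 1, 1, -4, 2, 1, -1; Σd² = 24
ρ = 1 − 6Σd² / [n(n²−1)] = 1 − 6×24 / (6×35) = 1 − 144/210 ≈ 0.3143

0.3143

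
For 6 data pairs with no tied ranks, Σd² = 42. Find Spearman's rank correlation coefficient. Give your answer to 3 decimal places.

ρ = 1 − 6Σd² / [n(n²−1)] = 1 − 6×42 / (6×35)
  = 1 − 252/210 = 1 − 1.2000 ≈ -0.200

-0.200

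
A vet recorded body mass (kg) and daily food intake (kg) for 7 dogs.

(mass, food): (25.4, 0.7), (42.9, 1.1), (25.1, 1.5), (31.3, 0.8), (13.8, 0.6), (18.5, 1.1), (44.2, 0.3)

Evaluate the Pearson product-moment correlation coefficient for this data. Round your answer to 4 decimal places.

n = 7, Σx = 201.2, Σy = 6.1, Σx² = 6581.6, Σy² = 6.25, Σxy = 169.55
nΣxy − ΣxΣy = 1186.85 − 1227.32 = -40.47
nΣx² − (Σx)² = 46071.2 − 40481.44 = 5589.76; nΣy² − (Σy)² = 43.75 − 37.21 = 6.54
r = -40.47 / √(5589.76 × 6.54) = -40.47 / 191.1989 ≈ -0.2117

-0.2117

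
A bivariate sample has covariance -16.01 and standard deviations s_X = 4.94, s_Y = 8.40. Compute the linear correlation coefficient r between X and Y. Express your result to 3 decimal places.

r = Cov(X,Y) / (s_X · s_Y) = -16.01 / (4.94 × 8.40)
  = -16.01 / 41.4960 ≈ -0.386

-0.386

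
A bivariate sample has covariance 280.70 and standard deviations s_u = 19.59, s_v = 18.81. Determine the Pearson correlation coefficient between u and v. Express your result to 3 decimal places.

r = Cov(u,v) / (s_u · s_v) = 280.70 / (19.59 × 18.81)
  = 280.70 / 368.4879 ≈ 0.762

0.762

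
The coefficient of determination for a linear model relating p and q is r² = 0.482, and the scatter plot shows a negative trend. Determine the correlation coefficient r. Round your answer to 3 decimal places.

|r| = √0.482 = 0.694
The association is negative, so r = −0.694.

-0.694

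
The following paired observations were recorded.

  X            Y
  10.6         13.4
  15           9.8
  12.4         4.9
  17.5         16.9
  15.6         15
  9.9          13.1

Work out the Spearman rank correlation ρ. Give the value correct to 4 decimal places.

Rank X: 2, 4, 3, 6, 5, 1
Rank Y: 4, 2, 1, 6, 5, 3
d = rank(X) − rank(Y): -2, 2, 2, 0, 0, -2; Σd² = 16
ρ = 1 − 6Σd² / [n(n²−1)] = 1 − 6×16 / (6×35) = 1 − 96/210 ≈ 0.5429

0.5429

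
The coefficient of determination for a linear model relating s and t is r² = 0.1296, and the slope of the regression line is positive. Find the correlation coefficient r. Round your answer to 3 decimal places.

0.360

|r| = √0.1296 = 0.360
The association is positive, so r = 0.360.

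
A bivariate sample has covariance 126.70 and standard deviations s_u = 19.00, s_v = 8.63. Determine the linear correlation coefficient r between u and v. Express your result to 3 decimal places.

r = Cov(u,v) / (s_u · s_v) = 126.70 / (19.00 × 8.63)
  = 126.70 / 163.9700 ≈ 0.773

0.773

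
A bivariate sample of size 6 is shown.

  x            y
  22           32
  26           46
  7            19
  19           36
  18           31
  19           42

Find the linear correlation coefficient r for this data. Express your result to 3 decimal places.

n = 6, Σx = 111, Σy = 206, Σx² = 2255, Σy² = 7522, Σxy = 4073
nΣxy − ΣxΣy = 24438 − 22866 = 1572
nΣx² − (Σx)² = 13530 − 12321 = 1209; nΣy² − (Σy)² = 45132 − 42436 = 2696
r = 1572 / √(1209 × 2696) = 1572 / 1805.3986 ≈ 0.871

0.871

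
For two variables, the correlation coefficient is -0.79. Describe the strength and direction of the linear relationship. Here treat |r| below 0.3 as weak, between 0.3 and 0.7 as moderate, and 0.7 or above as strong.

r = -0.79 < 0 so the relationship is negative.
|r| = 0.79, which falls in the strong range.

strong negative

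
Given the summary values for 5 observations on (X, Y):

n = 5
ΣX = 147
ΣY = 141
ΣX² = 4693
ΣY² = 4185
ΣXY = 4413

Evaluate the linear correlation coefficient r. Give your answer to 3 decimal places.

r = (nΣXY − ΣXΣY) / √[(nΣX² − (ΣX)²)(nΣY² − (ΣY)²)]
Numerator: 5×4413 − 147×141 = 1338
Denominator: √[(23465 − 21609)(20925 − 19881)] = √[1856 × 1044] = 1392.0000
r = 1338 / 1392.0000 ≈ 0.961

0.961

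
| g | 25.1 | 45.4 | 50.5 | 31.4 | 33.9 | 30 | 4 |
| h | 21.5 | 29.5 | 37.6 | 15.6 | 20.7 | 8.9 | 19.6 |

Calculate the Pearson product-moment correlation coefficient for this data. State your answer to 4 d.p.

0.5793

n = 7, Σg = 220.3, Σh = 153.4, Σg² = 8292.59, Σh² = 3881.48, Σgh = 5314.72
nΣgh − ΣgΣh = 37203.04 − 33794.02 = 3409.02
nΣg² − (Σg)² = 58048.13 − 48532.09 = 9516.04; nΣh² − (Σh)² = 27170.36 − 23531.56 = 3638.8
r = 3409.02 / √(9516.04 × 3638.8) = 3409.02 / 5884.4682 ≈ 0.5793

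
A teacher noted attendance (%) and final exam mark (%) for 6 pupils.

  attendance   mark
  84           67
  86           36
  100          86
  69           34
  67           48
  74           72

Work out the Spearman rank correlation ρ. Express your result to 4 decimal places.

Rank attendance: 4, 5, 6, 2, 1, 3
Rank mark: 4, 2, 6, 1, 3, 5
d = rank(attendance) − rank(mark): 0, 3, 0, 1, -2, -2; Σd² = 18
ρ = 1 − 6Σd² / [n(n²−1)] = 1 − 6×18 / (6×35) = 1 − 108/210 ≈ 0.4857

0.4857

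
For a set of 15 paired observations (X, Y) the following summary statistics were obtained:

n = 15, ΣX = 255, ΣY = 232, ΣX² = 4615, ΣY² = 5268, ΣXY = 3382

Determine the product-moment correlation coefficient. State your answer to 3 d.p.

-0.819

r = (nΣXY − ΣXΣY) / √[(nΣX² − (ΣX)²)(nΣY² − (ΣY)²)]
Numerator: 15×3382 − 255×232 = -8430
Denominator: √[(69225 − 65025)(79020 − 53824)] = √[4200 × 25196] = 10287.0404
r = -8430 / 10287.0404 ≈ -0.819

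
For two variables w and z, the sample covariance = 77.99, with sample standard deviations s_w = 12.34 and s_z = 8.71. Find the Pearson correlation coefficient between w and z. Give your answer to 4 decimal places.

r = Cov(w,z) / (s_w · s_z) = 77.99 / (12.34 × 8.71)
  = 77.99 / 107.4814 ≈ 0.7256

0.7256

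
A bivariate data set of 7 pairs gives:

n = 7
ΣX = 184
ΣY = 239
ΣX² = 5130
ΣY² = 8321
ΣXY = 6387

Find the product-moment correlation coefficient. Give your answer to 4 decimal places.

0.4820

r = (nΣXY − ΣXΣY) / √[(nΣX² − (ΣX)²)(nΣY² − (ΣY)²)]
Numerator: 7×6387 − 184×239 = 733
Denominator: √[(35910 − 33856)(58247 − 57121)] = √[2054 × 1126] = 1520.7906
r = 733 / 1520.7906 ≈ 0.4820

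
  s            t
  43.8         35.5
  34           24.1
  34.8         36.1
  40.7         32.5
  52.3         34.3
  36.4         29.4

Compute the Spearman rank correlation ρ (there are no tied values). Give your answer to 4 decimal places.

0.3714

Rank s: 5, 1, 2, 4, 6, 3
Rank t: 5, 1, 6, 3, 4, 2
d = rank(s) − rank(t): 0, 0, -4, 1, 2, 1; Σd² = 22
ρ = 1 − 6Σd² / [n(n²−1)] = 1 − 6×22 / (6×35) = 1 − 132/210 ≈ 0.3714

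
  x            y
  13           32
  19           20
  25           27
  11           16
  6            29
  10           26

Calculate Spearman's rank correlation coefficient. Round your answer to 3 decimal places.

-0.086

Rank x: 4, 5, 6, 3, 1, 2
Rank y: 6, 2, 4, 1, 5, 3
d = rank(x) − rank(y): -2, 3, 2, 2, -4, -1; Σd² = 38
ρ = 1 − 6Σd² / [n(n²−1)] = 1 − 6×38 / (6×35) = 1 − 228/210 ≈ -0.086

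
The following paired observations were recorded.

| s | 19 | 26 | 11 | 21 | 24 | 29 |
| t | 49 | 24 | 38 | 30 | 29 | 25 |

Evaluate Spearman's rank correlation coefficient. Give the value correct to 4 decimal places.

Rank s: 2, 5, 1, 3, 4, 6
Rank t: 6, 1, 5, 4, 3, 2
d = rank(s) − rank(t): -4, 4, -4, -1, 1, 4; Σd² = 66
ρ = 1 − 6Σd² / [n(n²−1)] = 1 − 6×66 / (6×35) = 1 − 396/210 ≈ -0.8857

-0.8857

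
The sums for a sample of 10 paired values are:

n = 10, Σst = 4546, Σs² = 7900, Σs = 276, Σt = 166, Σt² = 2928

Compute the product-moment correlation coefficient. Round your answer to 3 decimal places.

-0.161

r = (nΣst − ΣsΣt) / √[(nΣs² − (Σs)²)(nΣt² − (Σt)²)]
Numerator: 10×4546 − 276×166 = -356
Denominator: √[(79000 − 76176)(29280 − 27556)] = √[2824 × 1724] = 2206.4850
r = -356 / 2206.4850 ≈ -0.161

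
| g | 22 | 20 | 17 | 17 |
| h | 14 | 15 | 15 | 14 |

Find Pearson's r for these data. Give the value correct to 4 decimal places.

n = 4, Σg = 76, Σh = 58, Σg² = 1462, Σh² = 842, Σgh = 1101
nΣgh − ΣgΣh = 4404 − 4408 = -4
nΣg² − (Σg)² = 5848 − 5776 = 72; nΣh² − (Σh)² = 3368 − 3364 = 4
r = -4 / √(72 × 4) = -4 / 16.9706 ≈ -0.2357

-0.2357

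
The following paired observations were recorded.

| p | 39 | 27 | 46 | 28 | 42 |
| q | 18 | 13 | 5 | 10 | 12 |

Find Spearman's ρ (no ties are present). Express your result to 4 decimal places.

Rank p: 3, 1, 5, 2, 4
Rank q: 5, 4, 1, 2, 3
d = rank(p) − rank(q): -2, -3, 4, 0, 1; Σd² = 30
ρ = 1 − 6Σd² / [n(n²−1)] = 1 − 6×30 / (5×24) = 1 − 180/120 ≈ -0.5000

-0.5000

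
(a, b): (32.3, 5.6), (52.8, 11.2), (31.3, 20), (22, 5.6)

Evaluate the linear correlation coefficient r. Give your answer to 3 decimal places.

n = 4, Σa = 138.4, Σb = 42.4, Σa² = 5294.82, Σb² = 588.16, Σab = 1521.44
nΣab − ΣaΣb = 6085.76 − 5868.16 = 217.6
nΣa² − (Σa)² = 21179.28 − 19154.56 = 2024.72; nΣb² − (Σb)² = 2352.64 − 1797.76 = 554.88
r = 217.6 / √(2024.72 × 554.88) = 217.6 / 1059.9418 ≈ 0.205

0.205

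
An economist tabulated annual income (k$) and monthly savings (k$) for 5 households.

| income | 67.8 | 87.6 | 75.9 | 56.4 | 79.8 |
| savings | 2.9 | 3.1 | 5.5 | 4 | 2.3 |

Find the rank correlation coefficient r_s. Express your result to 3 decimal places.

-0.300

Rank income: 2, 5, 3, 1, 4
Rank savings: 2, 3, 5, 4, 1
d = rank(income) − rank(savings): 0, 2, -2, -3, 3; Σd² = 26
ρ = 1 − 6Σd² / [n(n²−1)] = 1 − 6×26 / (5×24) = 1 − 156/120 ≈ -0.300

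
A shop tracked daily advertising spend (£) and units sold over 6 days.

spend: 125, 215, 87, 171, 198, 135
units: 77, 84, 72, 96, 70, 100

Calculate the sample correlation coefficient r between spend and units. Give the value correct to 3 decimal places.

0.098

n = 6, Σx = 931, Σy = 499, Σx² = 156089, Σy² = 42285, Σxy = 77725
nΣxy − ΣxΣy = 466350 − 464569 = 1781
nΣx² − (Σx)² = 936534 − 866761 = 69773; nΣy² − (Σy)² = 253710 − 249001 = 4709
r = 1781 / √(69773 × 4709) = 1781 / 18126.2533 ≈ 0.098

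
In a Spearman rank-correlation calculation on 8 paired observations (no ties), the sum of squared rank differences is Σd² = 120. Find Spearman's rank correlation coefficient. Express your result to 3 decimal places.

ρ = 1 − 6Σd² / [n(n²−1)] = 1 − 6×120 / (8×63)
  = 1 − 720/504 = 1 − 1.4286 ≈ -0.429

-0.429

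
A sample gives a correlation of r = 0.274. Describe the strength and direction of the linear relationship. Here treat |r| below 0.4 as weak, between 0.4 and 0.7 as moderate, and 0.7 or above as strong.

weak positive

r = 0.274 > 0 so the relationship is positive.
|r| = 0.274, which falls in the weak range.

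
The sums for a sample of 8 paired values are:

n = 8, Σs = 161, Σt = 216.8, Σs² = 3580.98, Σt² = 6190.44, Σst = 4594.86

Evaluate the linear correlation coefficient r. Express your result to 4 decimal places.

r = (nΣst − ΣsΣt) / √[(nΣs² − (Σs)²)(nΣt² − (Σt)²)]
Numerator: 8×4594.86 − 161×216.8 = 1854.08
Denominator: √[(28647.84 − 25921)(49523.52 − 47002.24)] = √[2726.84 × 2521.28] = 2622.0464
r = 1854.08 / 2622.0464 ≈ 0.7071

0.7071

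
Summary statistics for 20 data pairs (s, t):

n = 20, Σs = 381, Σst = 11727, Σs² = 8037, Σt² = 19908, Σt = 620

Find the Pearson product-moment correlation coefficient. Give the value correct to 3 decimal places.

r = (nΣst − ΣsΣt) / √[(nΣs² − (Σs)²)(nΣt² − (Σt)²)]
Numerator: 20×11727 − 381×620 = -1680
Denominator: √[(160740 − 145161)(398160 − 384400)] = √[15579 × 13760] = 14641.2786
r = -1680 / 14641.2786 ≈ -0.115

-0.115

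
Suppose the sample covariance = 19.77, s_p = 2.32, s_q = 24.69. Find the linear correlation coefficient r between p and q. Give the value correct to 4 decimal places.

0.3451

r = Cov(p,q) / (s_p · s_q) = 19.77 / (2.32 × 24.69)
  = 19.77 / 57.2808 ≈ 0.3451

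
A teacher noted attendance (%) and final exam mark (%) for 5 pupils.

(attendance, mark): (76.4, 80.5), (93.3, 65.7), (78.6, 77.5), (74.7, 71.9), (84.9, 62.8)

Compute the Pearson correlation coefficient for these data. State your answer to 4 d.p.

n = 5, Σx = 407.9, Σy = 358.4, Σx² = 33507.91, Σy² = 25916.44, Σxy = 29074.16
nΣxy − ΣxΣy = 145370.8 − 146191.36 = -820.56
nΣx² − (Σx)² = 167539.55 − 166382.41 = 1157.14; nΣy² − (Σy)² = 129582.2 − 128450.56 = 1131.64
r = -820.56 / √(1157.14 × 1131.64) = -820.56 / 1144.3190 ≈ -0.7171

-0.7171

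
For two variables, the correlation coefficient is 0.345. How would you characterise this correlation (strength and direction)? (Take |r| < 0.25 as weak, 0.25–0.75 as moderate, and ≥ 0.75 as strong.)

r = 0.345 > 0 so the relationship is positive.
|r| = 0.345, which falls in the moderate range.

moderate positive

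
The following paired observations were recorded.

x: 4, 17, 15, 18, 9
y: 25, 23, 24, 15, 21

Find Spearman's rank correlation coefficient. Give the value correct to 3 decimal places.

-0.700

Rank x: 1, 4, 3, 5, 2
Rank y: 5, 3, 4, 1, 2
d = rank(x) − rank(y): -4, 1, -1, 4, 0; Σd² = 34
ρ = 1 − 6Σd² / [n(n²−1)] = 1 − 6×34 / (5×24) = 1 − 204/120 ≈ -0.700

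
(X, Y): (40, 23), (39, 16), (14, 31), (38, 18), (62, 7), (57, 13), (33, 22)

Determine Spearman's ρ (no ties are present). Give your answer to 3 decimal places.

Rank X: 5, 4, 1, 3, 7, 6, 2
Rank Y: 6, 3, 7, 4, 1, 2, 5
d = rank(X) − rank(Y): -1, 1, -6, -1, 6, 4, -3; Σd² = 100
ρ = 1 − 6Σd² / [n(n²−1)] = 1 − 6×100 / (7×48) = 1 − 600/336 ≈ -0.786

-0.786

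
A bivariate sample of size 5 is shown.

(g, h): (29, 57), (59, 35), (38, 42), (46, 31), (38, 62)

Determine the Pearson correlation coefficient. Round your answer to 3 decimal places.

n = 5, Σg = 210, Σh = 227, Σg² = 9326, Σh² = 11043, Σgh = 9096
nΣgh − ΣgΣh = 45480 − 47670 = -2190
nΣg² − (Σg)² = 46630 − 44100 = 2530; nΣh² − (Σh)² = 55215 − 51529 = 3686
r = -2190 / √(2530 × 3686) = -2190 / 3053.7813 ≈ -0.717

-0.717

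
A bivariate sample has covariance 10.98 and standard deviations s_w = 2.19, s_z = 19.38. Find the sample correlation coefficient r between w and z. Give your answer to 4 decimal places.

0.2587

r = Cov(w,z) / (s_w · s_z) = 10.98 / (2.19 × 19.38)
  = 10.98 / 42.4422 ≈ 0.2587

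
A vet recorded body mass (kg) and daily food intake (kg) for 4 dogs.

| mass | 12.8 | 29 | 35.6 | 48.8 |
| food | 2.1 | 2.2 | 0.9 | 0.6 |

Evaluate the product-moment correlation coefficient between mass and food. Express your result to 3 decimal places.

n = 4, Σx = 126.2, Σy = 5.8, Σx² = 4653.64, Σy² = 10.42, Σxy = 152
nΣxy − ΣxΣy = 608 − 731.96 = -123.96
nΣx² − (Σx)² = 18614.56 − 15926.44 = 2688.12; nΣy² − (Σy)² = 41.68 − 33.64 = 8.04
r = -123.96 / √(2688.12 × 8.04) = -123.96 / 147.0119 ≈ -0.843

-0.843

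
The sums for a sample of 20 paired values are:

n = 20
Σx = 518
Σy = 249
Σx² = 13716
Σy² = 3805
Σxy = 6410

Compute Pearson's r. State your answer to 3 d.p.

r = (nΣxy − ΣxΣy) / √[(nΣx² − (Σx)²)(nΣy² − (Σy)²)]
Numerator: 20×6410 − 518×249 = -782
Denominator: √[(274320 − 268324)(76100 − 62001)] = √[5996 × 14099] = 9194.4333
r = -782 / 9194.4333 ≈ -0.085

-0.085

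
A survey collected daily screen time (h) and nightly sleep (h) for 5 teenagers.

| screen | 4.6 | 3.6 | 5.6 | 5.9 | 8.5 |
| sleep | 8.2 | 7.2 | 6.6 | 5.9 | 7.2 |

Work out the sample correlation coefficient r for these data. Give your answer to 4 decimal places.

-0.2169

n = 5, Σx = 28.2, Σy = 35.1, Σx² = 172.54, Σy² = 249.29, Σxy = 196.61
nΣxy − ΣxΣy = 983.05 − 989.82 = -6.77
nΣx² − (Σx)² = 862.7 − 795.24 = 67.46; nΣy² − (Σy)² = 1246.45 − 1232.01 = 14.44
r = -6.77 / √(67.46 × 14.44) = -6.77 / 31.2109 ≈ -0.2169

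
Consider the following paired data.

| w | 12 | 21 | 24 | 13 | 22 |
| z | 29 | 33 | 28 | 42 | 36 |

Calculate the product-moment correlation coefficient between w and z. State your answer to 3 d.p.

-0.321

n = 5, Σw = 92, Σz = 168, Σw² = 1814, Σz² = 5774, Σwz = 3051
nΣwz − ΣwΣz = 15255 − 15456 = -201
nΣw² − (Σw)² = 9070 − 8464 = 606; nΣz² − (Σz)² = 28870 − 28224 = 646
r = -201 / √(606 × 646) = -201 / 625.6804 ≈ -0.321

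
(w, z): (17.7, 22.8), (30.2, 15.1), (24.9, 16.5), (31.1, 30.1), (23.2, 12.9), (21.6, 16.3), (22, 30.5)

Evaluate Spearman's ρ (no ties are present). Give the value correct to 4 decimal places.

Rank w: 1, 6, 5, 7, 4, 2, 3
Rank z: 5, 2, 4, 6, 1, 3, 7
d = rank(w) − rank(z): -4, 4, 1, 1, 3, -1, -4; Σd² = 60
ρ = 1 − 6Σd² / [n(n²−1)] = 1 − 6×60 / (7×48) = 1 − 360/336 ≈ -0.0714

-0.0714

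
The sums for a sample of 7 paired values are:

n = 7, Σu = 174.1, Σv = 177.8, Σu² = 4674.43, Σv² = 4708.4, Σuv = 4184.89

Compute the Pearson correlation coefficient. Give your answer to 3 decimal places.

r = (nΣuv − ΣuΣv) / √[(nΣu² − (Σu)²)(nΣv² − (Σv)²)]
Numerator: 7×4184.89 − 174.1×177.8 = -1660.75
Denominator: √[(32721.01 − 30310.81)(32958.8 − 31612.84)] = √[2410.2 × 1345.96] = 1801.1199
r = -1660.75 / 1801.1199 ≈ -0.922

-0.922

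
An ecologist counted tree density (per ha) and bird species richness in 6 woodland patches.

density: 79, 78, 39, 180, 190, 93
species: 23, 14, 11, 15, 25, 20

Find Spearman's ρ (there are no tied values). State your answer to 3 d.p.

0.771

Rank density: 3, 2, 1, 5, 6, 4
Rank species: 5, 2, 1, 3, 6, 4
d = rank(density) − rank(species): -2, 0, 0, 2, 0, 0; Σd² = 8
ρ = 1 − 6Σd² / [n(n²−1)] = 1 − 6×8 / (6×35) = 1 − 48/210 ≈ 0.771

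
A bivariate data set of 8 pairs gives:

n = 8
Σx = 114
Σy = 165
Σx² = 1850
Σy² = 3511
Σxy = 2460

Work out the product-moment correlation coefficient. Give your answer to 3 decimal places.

0.697

r = (nΣxy − ΣxΣy) / √[(nΣx² − (Σx)²)(nΣy² − (Σy)²)]
Numerator: 8×2460 − 114×165 = 870
Denominator: √[(14800 − 12996)(28088 − 27225)] = √[1804 × 863] = 1247.7388
r = 870 / 1247.7388 ≈ 0.697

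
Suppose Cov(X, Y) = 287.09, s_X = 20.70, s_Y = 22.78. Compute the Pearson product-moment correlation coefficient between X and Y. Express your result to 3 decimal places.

0.609

r = Cov(X,Y) / (s_X · s_Y) = 287.09 / (20.70 × 22.78)
  = 287.09 / 471.5460 ≈ 0.609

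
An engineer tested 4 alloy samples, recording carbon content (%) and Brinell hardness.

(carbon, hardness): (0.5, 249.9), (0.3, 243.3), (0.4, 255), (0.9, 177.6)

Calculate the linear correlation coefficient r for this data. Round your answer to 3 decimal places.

n = 4, Σx = 2.1, Σy = 925.8, Σx² = 1.31, Σy² = 218211.66, Σxy = 459.78
nΣxy − ΣxΣy = 1839.12 − 1944.18 = -105.06
nΣx² − (Σx)² = 5.24 − 4.41 = 0.83; nΣy² − (Σy)² = 872846.64 − 857105.64 = 15741
r = -105.06 / √(0.83 × 15741) = -105.06 / 114.3024 ≈ -0.919

-0.919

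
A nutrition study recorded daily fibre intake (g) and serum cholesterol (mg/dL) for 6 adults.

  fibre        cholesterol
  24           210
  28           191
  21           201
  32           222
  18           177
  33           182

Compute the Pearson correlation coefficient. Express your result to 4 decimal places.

n = 6, Σx = 156, Σy = 1183, Σx² = 4238, Σy² = 234719, Σxy = 30905
nΣxy − ΣxΣy = 185430 − 184548 = 882
nΣx² − (Σx)² = 25428 − 24336 = 1092; nΣy² − (Σy)² = 1408314 − 1399489 = 8825
r = 882 / √(1092 × 8825) = 882 / 3104.3357 ≈ 0.2841

0.2841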